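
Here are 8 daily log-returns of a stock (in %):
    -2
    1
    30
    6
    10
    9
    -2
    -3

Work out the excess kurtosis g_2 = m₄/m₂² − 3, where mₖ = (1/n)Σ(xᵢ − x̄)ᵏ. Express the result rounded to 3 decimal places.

x̄ = 6.1250
Σ(xᵢ − x̄)² = 834.8750 ⇒ m₂ = 104.35938
Σ(xᵢ − x̄)⁴ = 341550.7754 ⇒ m₄ = 42693.84692
m₂² = 10890.87915
g_2 = m₄/m₂² − 3 = 3.92015 − 3 ≈ 0.920

0.920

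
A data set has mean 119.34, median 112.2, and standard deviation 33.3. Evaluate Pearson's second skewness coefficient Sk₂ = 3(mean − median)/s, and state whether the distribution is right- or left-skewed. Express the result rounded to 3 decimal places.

Sk₂ = 3(119.34 − 112.2) / 33.3 = 3 × 7.1400 / 33.3
    = 21.4200 / 33.3 ≈ 0.643
Sk₂ > 0 ⇒ mean > median ⇒ right-skewed (positive skew).

0.643, right-skewed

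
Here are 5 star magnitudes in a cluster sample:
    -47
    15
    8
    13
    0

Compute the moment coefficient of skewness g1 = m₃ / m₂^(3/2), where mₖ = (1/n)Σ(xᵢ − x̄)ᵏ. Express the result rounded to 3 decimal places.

x̄ = (-47 + 15 + 8 + 13 + 0) / 5 = -2.2000
deviations (xᵢ − x̄): -44.8000, 17.2000, 10.2000, 15.2000, 2.2000
Σ(xᵢ − x̄)² = 2642.8000 ⇒ m₂ = 2642.8000/5 = 528.56000
Σ(xᵢ − x̄)³ = -80243.2800 ⇒ m₃ = -80243.2800/5 = -16048.65600
m₂^(3/2) = 528.56000^(1.5) = 12151.82316
g1 = m₃ / m₂^(3/2) = -16048.65600 / 12151.82316 ≈ -1.321

-1.321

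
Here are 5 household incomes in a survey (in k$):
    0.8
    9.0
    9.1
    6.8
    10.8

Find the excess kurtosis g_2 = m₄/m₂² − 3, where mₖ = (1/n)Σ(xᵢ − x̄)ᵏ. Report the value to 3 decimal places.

-0.364

x̄ = 7.3000
Σ(xᵢ − x̄)² = 60.8800 ⇒ m₂ = 12.17600
Σ(xᵢ − x̄)⁴ = 1954.0372 ⇒ m₄ = 390.80744
m₂² = 148.25498
g_2 = m₄/m₂² − 3 = 2.63605 − 3 ≈ -0.364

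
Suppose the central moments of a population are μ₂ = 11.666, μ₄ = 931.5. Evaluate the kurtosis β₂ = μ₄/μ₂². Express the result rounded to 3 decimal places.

6.844

μ₂² = 11.666² = 136.09556
μ₄/μ₂² = 931.5 / 136.09556 = 6.84446
β₂ ≈ 6.844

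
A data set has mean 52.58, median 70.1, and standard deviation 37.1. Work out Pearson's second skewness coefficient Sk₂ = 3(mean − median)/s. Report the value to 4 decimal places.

Sk₂ = 3(52.58 − 70.1) / 37.1 = 3 × -17.5200 / 37.1
    = -52.5600 / 37.1 ≈ -1.4167

-1.4167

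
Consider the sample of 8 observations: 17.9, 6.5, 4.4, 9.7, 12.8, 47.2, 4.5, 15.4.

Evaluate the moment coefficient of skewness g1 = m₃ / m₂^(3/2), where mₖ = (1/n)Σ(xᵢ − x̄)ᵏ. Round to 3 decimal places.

x̄ = (17.9 + 6.5 + 4.4 + 9.7 + 12.8 + 47.2 + 4.5 + 15.4) / 8 = 14.8000
deviations (xᵢ − x̄): 3.1000, -8.3000, -10.4000, -5.1000, -2.0000, 32.4000, -10.3000, 0.6000
Σ(xᵢ − x̄)² = 1372.8800 ⇒ m₂ = 1372.8800/8 = 171.61000
Σ(xᵢ − x̄)³ = 31112.2020 ⇒ m₃ = 31112.2020/8 = 3889.02525
m₂^(3/2) = 171.61000^(1.5) = 2248.09100
g1 = m₃ / m₂^(3/2) = 3889.02525 / 2248.09100 ≈ 1.730

1.730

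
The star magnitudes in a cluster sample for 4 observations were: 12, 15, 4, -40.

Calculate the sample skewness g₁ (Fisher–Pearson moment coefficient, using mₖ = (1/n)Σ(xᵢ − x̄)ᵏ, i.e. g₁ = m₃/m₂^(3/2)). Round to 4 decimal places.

x̄ = (12 + 15 + 4 - 40) / 4 = -2.2500
deviations (xᵢ − x̄): 14.2500, 17.2500, 6.2500, -37.7500
Σ(xᵢ − x̄)² = 1964.7500 ⇒ m₂ = 1964.7500/4 = 491.18750
Σ(xᵢ − x̄)³ = -45525.3750 ⇒ m₃ = -45525.3750/4 = -11381.34375
m₂^(3/2) = 491.18750^(1.5) = 10886.06590
g₁ = m₃ / m₂^(3/2) = -11381.34375 / 10886.06590 ≈ -1.0455

-1.0455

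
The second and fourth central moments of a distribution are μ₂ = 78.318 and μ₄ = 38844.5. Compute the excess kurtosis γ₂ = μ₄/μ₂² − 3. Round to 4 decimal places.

μ₂² = 78.318² = 6133.70912
μ₄/μ₂² = 38844.5 / 6133.70912 = 6.33295
γ₂ = 6.33295 − 3 ≈ 3.3330

3.3330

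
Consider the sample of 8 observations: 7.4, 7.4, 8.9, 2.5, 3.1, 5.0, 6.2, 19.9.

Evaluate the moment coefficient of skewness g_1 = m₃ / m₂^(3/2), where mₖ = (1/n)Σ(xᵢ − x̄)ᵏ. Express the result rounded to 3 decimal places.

x̄ = (7.4 + 7.4 + 8.9 + 2.5 + 3.1 + 5.0 + 6.2 + 19.9) / 8 = 7.5500
deviations (xᵢ − x̄): -0.1500, -0.1500, 1.3500, -5.0500, -4.4500, -2.5500, -1.3500, 12.3500
Σ(xᵢ − x̄)² = 208.0200 ⇒ m₂ = 208.0200/8 = 26.00250
Σ(xᵢ − x̄)³ = 1650.1560 ⇒ m₃ = 1650.1560/8 = 206.26950
m₂^(3/2) = 26.00250^(1.5) = 132.59363
g_1 = m₃ / m₂^(3/2) = 206.26950 / 132.59363 ≈ 1.556

1.556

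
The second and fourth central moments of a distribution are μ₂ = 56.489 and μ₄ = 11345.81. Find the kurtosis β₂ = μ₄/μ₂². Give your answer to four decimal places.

μ₂² = 56.489² = 3191.00712
μ₄/μ₂² = 11345.81 / 3191.00712 = 3.55556
β₂ ≈ 3.5556

3.5556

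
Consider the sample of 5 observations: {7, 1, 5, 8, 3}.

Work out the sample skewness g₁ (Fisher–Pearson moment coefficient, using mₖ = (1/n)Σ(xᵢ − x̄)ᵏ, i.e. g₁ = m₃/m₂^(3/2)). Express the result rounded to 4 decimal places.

-0.2057

x̄ = (7 + 1 + 5 + 8 + 3) / 5 = 4.8000
deviations (xᵢ − x̄): 2.2000, -3.8000, 0.2000, 3.2000, -1.8000
Σ(xᵢ − x̄)² = 32.8000 ⇒ m₂ = 32.8000/5 = 6.56000
Σ(xᵢ − x̄)³ = -17.2800 ⇒ m₃ = -17.2800/5 = -3.45600
m₂^(3/2) = 6.56000^(1.5) = 16.80180
g₁ = m₃ / m₂^(3/2) = -3.45600 / 16.80180 ≈ -0.2057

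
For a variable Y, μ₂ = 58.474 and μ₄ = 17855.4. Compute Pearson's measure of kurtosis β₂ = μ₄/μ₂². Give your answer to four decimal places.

5.2221

μ₂² = 58.474² = 3419.20868
μ₄/μ₂² = 17855.4 / 3419.20868 = 5.22209
β₂ ≈ 5.2221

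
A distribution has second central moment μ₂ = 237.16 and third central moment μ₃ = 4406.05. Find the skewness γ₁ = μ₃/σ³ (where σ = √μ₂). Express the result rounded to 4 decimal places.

1.2064

σ = √μ₂ = √237.16 = 15.40000
σ³ = μ₂^(3/2) = 3652.26400
γ₁ = μ₃/σ³ = 4406.05 / 3652.26400 ≈ 1.2064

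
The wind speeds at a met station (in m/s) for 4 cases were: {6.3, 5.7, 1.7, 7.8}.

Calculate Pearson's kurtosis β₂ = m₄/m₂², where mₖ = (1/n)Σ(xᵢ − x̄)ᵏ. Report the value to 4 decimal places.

x̄ = 5.3750
Σ(xᵢ − x̄)² = 20.3475 ⇒ m₂ = 5.08687
Σ(xᵢ − x̄)⁴ = 217.7269 ⇒ m₄ = 54.43173
m₂² = 25.87630
β₂ = m₄/m₂² = 54.43173 / 25.87630 ≈ 2.1035

2.1035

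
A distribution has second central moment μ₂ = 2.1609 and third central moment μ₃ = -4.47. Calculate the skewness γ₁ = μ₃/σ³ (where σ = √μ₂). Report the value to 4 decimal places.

-1.4072

σ = √μ₂ = √2.1609 = 1.47000
σ³ = μ₂^(3/2) = 3.17652
γ₁ = μ₃/σ³ = -4.47 / 3.17652 ≈ -1.4072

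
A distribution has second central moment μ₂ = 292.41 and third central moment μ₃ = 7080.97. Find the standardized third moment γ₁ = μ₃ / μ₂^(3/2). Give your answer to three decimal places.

σ = √μ₂ = √292.41 = 17.10000
σ³ = μ₂^(3/2) = 5000.21100
γ₁ = μ₃/σ³ = 7080.97 / 5000.21100 ≈ 1.416

1.416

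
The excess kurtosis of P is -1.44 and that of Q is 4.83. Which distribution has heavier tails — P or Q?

Q

Higher excess kurtosis ⇒ heavier tails relative to the normal distribution.
-1.44 vs 4.83: the larger is 4.83, so Q has heavier tails. (Q is leptokurtic — heavier-than-normal tails; the other is platykurtic.)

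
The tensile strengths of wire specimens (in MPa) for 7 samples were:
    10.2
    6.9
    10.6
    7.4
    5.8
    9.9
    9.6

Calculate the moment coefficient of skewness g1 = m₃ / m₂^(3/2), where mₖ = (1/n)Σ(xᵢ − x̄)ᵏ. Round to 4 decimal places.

-0.4041

x̄ = (10.2 + 6.9 + 10.6 + 7.4 + 5.8 + 9.9 + 9.6) / 7 = 8.6286
deviations (xᵢ − x̄): 1.5714, -1.7286, 1.9714, -1.2286, -2.8286, 1.2714, 0.9714
Σ(xᵢ − x̄)² = 21.4143 ⇒ m₂ = 21.4143/7 = 3.05918
Σ(xᵢ − x̄)³ = -15.1357 ⇒ m₃ = -15.1357/7 = -2.16224
m₂^(3/2) = 3.05918^(1.5) = 5.35067
g1 = m₃ / m₂^(3/2) = -2.16224 / 5.35067 ≈ -0.4041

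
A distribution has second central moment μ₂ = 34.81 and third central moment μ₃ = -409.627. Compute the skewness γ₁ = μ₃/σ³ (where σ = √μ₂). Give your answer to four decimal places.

-1.9945

σ = √μ₂ = √34.81 = 5.90000
σ³ = μ₂^(3/2) = 205.37900
γ₁ = μ₃/σ³ = -409.627 / 205.37900 ≈ -1.9945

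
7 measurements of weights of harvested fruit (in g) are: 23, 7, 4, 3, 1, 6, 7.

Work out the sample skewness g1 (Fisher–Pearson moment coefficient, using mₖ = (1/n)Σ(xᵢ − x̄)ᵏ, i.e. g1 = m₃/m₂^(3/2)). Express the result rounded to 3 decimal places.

1.645

x̄ = (23 + 7 + 4 + 3 + 1 + 6 + 7) / 7 = 7.2857
deviations (xᵢ − x̄): 15.7143, -0.2857, -3.2857, -4.2857, -6.2857, -1.2857, -0.2857
Σ(xᵢ − x̄)² = 317.4286 ⇒ m₂ = 317.4286/7 = 45.34694
Σ(xᵢ − x̄)³ = 3515.7551 ⇒ m₃ = 3515.7551/7 = 502.25073
m₂^(3/2) = 45.34694^(1.5) = 305.36690
g1 = m₃ / m₂^(3/2) = 502.25073 / 305.36690 ≈ 1.645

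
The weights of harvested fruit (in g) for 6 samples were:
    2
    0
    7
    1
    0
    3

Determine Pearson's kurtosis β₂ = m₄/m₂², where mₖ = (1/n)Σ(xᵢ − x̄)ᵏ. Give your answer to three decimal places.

x̄ = 2.1667
Σ(xᵢ − x̄)² = 34.8333 ⇒ m₂ = 5.80556
Σ(xᵢ − x̄)⁴ = 592.1528 ⇒ m₄ = 98.69213
m₂² = 33.70448
β₂ = m₄/m₂² = 98.69213 / 33.70448 ≈ 2.928

2.928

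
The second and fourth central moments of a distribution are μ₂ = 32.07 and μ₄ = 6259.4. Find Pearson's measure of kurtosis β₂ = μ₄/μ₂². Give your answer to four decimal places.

6.0860

μ₂² = 32.07² = 1028.48490
μ₄/μ₂² = 6259.4 / 1028.48490 = 6.08604
β₂ ≈ 6.0860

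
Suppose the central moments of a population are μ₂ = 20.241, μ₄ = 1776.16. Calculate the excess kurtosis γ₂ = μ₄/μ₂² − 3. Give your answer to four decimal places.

μ₂² = 20.241² = 409.69808
μ₄/μ₂² = 1776.16 / 409.69808 = 4.33529
γ₂ = 4.33529 − 3 ≈ 1.3353

1.3353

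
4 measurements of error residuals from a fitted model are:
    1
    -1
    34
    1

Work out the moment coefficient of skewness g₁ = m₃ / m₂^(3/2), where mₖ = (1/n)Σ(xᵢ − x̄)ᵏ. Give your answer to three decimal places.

1.144

x̄ = (1 - 1 + 34 + 1) / 4 = 8.7500
deviations (xᵢ − x̄): -7.7500, -9.7500, 25.2500, -7.7500
Σ(xᵢ − x̄)² = 852.7500 ⇒ m₂ = 852.7500/4 = 213.18750
Σ(xᵢ − x̄)³ = 14240.6250 ⇒ m₃ = 14240.6250/4 = 3560.15625
m₂^(3/2) = 213.18750^(1.5) = 3112.73827
g₁ = m₃ / m₂^(3/2) = 3560.15625 / 3112.73827 ≈ 1.144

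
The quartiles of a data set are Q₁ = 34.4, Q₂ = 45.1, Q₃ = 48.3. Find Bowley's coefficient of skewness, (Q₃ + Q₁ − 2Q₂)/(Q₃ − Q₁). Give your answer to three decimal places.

-0.540

numerator: Q₃ + Q₁ − 2Q₂ = 48.3 + 34.4 − 2×45.1 = -7.5000
denominator: Q₃ − Q₁ = 48.3 − 34.4 = 13.9000
Bowley skewness = -7.5000 / 13.9000 ≈ -0.540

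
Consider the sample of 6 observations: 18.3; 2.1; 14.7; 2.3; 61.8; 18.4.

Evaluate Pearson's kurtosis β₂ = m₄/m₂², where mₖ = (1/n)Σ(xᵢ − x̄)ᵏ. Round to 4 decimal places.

3.4561

x̄ = 19.6000
Σ(xᵢ − x̄)² = 2413.5200 ⇒ m₂ = 402.25333
Σ(xᵢ − x̄)⁴ = 3355336.0820 ⇒ m₄ = 559222.68033
m₂² = 161807.74418
β₂ = m₄/m₂² = 559222.68033 / 161807.74418 ≈ 3.4561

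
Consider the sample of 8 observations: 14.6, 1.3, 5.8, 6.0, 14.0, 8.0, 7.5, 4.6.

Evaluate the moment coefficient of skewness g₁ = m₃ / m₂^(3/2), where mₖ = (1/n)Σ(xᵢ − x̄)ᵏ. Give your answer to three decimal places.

0.430

x̄ = (14.6 + 1.3 + 5.8 + 6.0 + 14.0 + 8.0 + 7.5 + 4.6) / 8 = 7.7250
deviations (xᵢ − x̄): 6.8750, -6.4250, -1.9250, -1.7250, 6.2750, 0.2750, -0.2250, -3.1250
Σ(xᵢ − x̄)² = 144.4950 ⇒ m₂ = 144.4950/8 = 18.06188
Σ(xᵢ − x̄)³ = 264.0308 ⇒ m₃ = 264.0308/8 = 33.00384
m₂^(3/2) = 18.06188^(1.5) = 76.76164
g₁ = m₃ / m₂^(3/2) = 33.00384 / 76.76164 ≈ 0.430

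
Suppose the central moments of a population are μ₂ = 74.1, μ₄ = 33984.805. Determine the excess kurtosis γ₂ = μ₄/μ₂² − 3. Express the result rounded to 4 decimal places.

μ₂² = 74.1² = 5490.81000
μ₄/μ₂² = 33984.805 / 5490.81000 = 6.18940
γ₂ = 6.18940 − 3 ≈ 3.1894

3.1894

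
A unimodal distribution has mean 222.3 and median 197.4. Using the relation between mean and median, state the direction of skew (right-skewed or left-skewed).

mean − median = 222.3 − 197.4 = 24.9
mean > median ⇒ the longer tail is on the right ⇒ right-skewed (positively skewed).

right-skewed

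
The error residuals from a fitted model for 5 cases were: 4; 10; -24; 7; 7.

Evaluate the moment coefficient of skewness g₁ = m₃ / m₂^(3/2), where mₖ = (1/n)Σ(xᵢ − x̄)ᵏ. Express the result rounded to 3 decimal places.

-1.415

x̄ = (4 + 10 - 24 + 7 + 7) / 5 = 0.8000
deviations (xᵢ − x̄): 3.2000, 9.2000, -24.8000, 6.2000, 6.2000
Σ(xᵢ − x̄)² = 786.8000 ⇒ m₂ = 786.8000/5 = 157.36000
Σ(xᵢ − x̄)³ = -13964.8800 ⇒ m₃ = -13964.8800/5 = -2792.97600
m₂^(3/2) = 157.36000^(1.5) = 1973.97442
g₁ = m₃ / m₂^(3/2) = -2792.97600 / 1973.97442 ≈ -1.415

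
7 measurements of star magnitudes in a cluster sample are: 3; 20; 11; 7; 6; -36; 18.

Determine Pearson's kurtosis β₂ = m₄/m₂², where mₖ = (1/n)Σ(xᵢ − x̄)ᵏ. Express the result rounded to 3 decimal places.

4.224

x̄ = 4.1429
Σ(xᵢ − x̄)² = 2114.8571 ⇒ m₂ = 302.12245
Σ(xᵢ − x̄)⁴ = 2699157.3994 ⇒ m₄ = 385593.91420
m₂² = 91277.97418
β₂ = m₄/m₂² = 385593.91420 / 91277.97418 ≈ 4.224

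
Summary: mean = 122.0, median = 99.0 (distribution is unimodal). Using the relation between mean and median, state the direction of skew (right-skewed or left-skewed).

right-skewed

mean − median = 122.0 − 99.0 = 23.0
mean > median ⇒ the longer tail is on the right ⇒ right-skewed (positively skewed).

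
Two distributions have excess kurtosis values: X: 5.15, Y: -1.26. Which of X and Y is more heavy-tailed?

X

Higher excess kurtosis ⇒ heavier tails relative to the normal distribution.
5.15 vs -1.26: the larger is 5.15, so X has heavier tails. (X is leptokurtic — heavier-than-normal tails; the other is platykurtic.)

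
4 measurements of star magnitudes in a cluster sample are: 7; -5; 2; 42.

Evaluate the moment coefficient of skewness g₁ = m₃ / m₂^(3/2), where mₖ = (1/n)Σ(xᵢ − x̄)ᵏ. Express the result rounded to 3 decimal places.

x̄ = (7 - 5 + 2 + 42) / 4 = 11.5000
deviations (xᵢ − x̄): -4.5000, -16.5000, -9.5000, 30.5000
Σ(xᵢ − x̄)² = 1313.0000 ⇒ m₂ = 1313.0000/4 = 328.25000
Σ(xᵢ − x̄)³ = 22932.0000 ⇒ m₃ = 22932.0000/4 = 5733.00000
m₂^(3/2) = 328.25000^(1.5) = 5947.12548
g₁ = m₃ / m₂^(3/2) = 5733.00000 / 5947.12548 ≈ 0.964

0.964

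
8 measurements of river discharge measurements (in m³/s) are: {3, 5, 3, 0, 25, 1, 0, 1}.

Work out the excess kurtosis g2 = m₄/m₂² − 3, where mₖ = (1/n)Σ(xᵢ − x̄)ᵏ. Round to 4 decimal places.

x̄ = 4.7500
Σ(xᵢ − x̄)² = 489.5000 ⇒ m₂ = 61.18750
Σ(xᵢ − x̄)⁴ = 169583.6563 ⇒ m₄ = 21197.95703
m₂² = 3743.91016
g2 = m₄/m₂² − 3 = 5.66198 − 3 ≈ 2.6620

2.6620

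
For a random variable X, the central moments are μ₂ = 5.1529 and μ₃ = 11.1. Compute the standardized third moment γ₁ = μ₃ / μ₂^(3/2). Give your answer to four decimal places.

0.9490

σ = √μ₂ = √5.1529 = 2.27000
σ³ = μ₂^(3/2) = 11.69708
γ₁ = μ₃/σ³ = 11.1 / 11.69708 ≈ 0.9490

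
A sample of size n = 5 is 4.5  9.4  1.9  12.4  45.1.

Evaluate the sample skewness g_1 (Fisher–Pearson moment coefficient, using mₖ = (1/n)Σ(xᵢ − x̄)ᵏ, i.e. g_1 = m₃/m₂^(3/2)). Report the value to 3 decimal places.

1.299

x̄ = (4.5 + 9.4 + 1.9 + 12.4 + 45.1) / 5 = 14.6600
deviations (xᵢ − x̄): -10.1600, -5.2600, -12.7600, -2.2600, 30.4400
Σ(xᵢ − x̄)² = 1225.4120 ⇒ m₂ = 1225.4120/5 = 245.08240
Σ(xᵢ − x̄)³ = 24922.1098 ⇒ m₃ = 24922.1098/5 = 4984.42195
m₂^(3/2) = 245.08240^(1.5) = 3836.79139
g_1 = m₃ / m₂^(3/2) = 4984.42195 / 3836.79139 ≈ 1.299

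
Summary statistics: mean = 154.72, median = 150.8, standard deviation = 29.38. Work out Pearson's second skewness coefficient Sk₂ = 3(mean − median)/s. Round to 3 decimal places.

0.400

Sk₂ = 3(154.72 − 150.8) / 29.38 = 3 × 3.9200 / 29.38
    = 11.7600 / 29.38 ≈ 0.400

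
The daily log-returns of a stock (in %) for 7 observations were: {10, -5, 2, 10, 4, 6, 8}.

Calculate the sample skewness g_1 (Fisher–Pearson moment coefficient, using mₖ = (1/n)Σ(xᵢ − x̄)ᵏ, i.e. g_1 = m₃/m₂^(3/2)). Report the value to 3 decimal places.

-0.895

x̄ = (10 - 5 + 2 + 10 + 4 + 6 + 8) / 7 = 5.0000
deviations (xᵢ − x̄): 5.0000, -10.0000, -3.0000, 5.0000, -1.0000, 1.0000, 3.0000
Σ(xᵢ − x̄)² = 170.0000 ⇒ m₂ = 170.0000/7 = 24.28571
Σ(xᵢ − x̄)³ = -750.0000 ⇒ m₃ = -750.0000/7 = -107.14286
m₂^(3/2) = 24.28571^(1.5) = 119.68131
g_1 = m₃ / m₂^(3/2) = -107.14286 / 119.68131 ≈ -0.895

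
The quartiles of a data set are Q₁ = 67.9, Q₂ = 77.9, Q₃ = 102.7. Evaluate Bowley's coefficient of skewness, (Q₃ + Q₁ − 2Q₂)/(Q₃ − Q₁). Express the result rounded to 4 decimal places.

numerator: Q₃ + Q₁ − 2Q₂ = 102.7 + 67.9 − 2×77.9 = 14.8000
denominator: Q₃ − Q₁ = 102.7 − 67.9 = 34.8000
Bowley skewness = 14.8000 / 34.8000 ≈ 0.4253

0.4253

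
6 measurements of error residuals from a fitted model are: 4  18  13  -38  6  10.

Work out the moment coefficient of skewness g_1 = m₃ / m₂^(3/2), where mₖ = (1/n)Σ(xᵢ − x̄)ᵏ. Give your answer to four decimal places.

-1.5453

x̄ = (4 + 18 + 13 - 38 + 6 + 10) / 6 = 2.1667
deviations (xᵢ − x̄): 1.8333, 15.8333, 10.8333, -40.1667, 3.8333, 7.8333
Σ(xᵢ − x̄)² = 2060.8333 ⇒ m₂ = 2060.8333/6 = 343.47222
Σ(xᵢ − x̄)³ = -59019.4444 ⇒ m₃ = -59019.4444/6 = -9836.57407
m₂^(3/2) = 343.47222^(1.5) = 6365.57193
g_1 = m₃ / m₂^(3/2) = -9836.57407 / 6365.57193 ≈ -1.5453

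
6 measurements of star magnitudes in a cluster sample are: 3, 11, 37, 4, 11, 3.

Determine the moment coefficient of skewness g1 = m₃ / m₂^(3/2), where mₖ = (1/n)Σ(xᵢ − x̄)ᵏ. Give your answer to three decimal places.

x̄ = (3 + 11 + 37 + 4 + 11 + 3) / 6 = 11.5000
deviations (xᵢ − x̄): -8.5000, -0.5000, 25.5000, -7.5000, -0.5000, -8.5000
Σ(xᵢ − x̄)² = 851.5000 ⇒ m₂ = 851.5000/6 = 141.91667
Σ(xᵢ − x̄)³ = 14931.0000 ⇒ m₃ = 14931.0000/6 = 2488.50000
m₂^(3/2) = 141.91667^(1.5) = 1690.63596
g1 = m₃ / m₂^(3/2) = 2488.50000 / 1690.63596 ≈ 1.472

1.472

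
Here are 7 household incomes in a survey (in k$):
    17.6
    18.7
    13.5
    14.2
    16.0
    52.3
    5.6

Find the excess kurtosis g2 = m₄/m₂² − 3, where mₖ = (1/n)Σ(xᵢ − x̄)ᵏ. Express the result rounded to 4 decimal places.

x̄ = 19.7000
Σ(xᵢ − x̄)² = 1349.3600 ⇒ m₂ = 192.76571
Σ(xᵢ − x̄)⁴ = 1171584.7940 ⇒ m₄ = 167369.25629
m₂² = 37158.62060
g2 = m₄/m₂² − 3 = 4.50418 − 3 ≈ 1.5042

1.5042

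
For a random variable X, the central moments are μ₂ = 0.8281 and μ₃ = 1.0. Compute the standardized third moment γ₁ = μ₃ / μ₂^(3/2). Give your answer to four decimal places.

1.3270

σ = √μ₂ = √0.8281 = 0.91000
σ³ = μ₂^(3/2) = 0.75357
γ₁ = μ₃/σ³ = 1.0 / 0.75357 ≈ 1.3270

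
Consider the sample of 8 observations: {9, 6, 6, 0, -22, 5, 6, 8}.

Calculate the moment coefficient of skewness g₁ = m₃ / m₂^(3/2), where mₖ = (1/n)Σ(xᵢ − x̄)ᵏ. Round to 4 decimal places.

x̄ = (9 + 6 + 6 + 0 - 22 + 5 + 6 + 8) / 8 = 2.2500
deviations (xᵢ − x̄): 6.7500, 3.7500, 3.7500, -2.2500, -24.2500, 2.7500, 3.7500, 5.7500
Σ(xᵢ − x̄)² = 721.5000 ⇒ m₂ = 721.5000/8 = 90.18750
Σ(xᵢ − x̄)³ = -13595.2500 ⇒ m₃ = -13595.2500/8 = -1699.40625
m₂^(3/2) = 90.18750^(1.5) = 856.48453
g₁ = m₃ / m₂^(3/2) = -1699.40625 / 856.48453 ≈ -1.9842

-1.9842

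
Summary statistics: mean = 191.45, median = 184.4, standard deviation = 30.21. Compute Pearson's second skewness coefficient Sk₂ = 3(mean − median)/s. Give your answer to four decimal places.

0.7001

Sk₂ = 3(191.45 − 184.4) / 30.21 = 3 × 7.0500 / 30.21
    = 21.1500 / 30.21 ≈ 0.7001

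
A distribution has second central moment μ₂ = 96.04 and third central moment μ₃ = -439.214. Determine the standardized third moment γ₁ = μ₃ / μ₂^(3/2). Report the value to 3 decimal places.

σ = √μ₂ = √96.04 = 9.80000
σ³ = μ₂^(3/2) = 941.19200
γ₁ = μ₃/σ³ = -439.214 / 941.19200 ≈ -0.467

-0.467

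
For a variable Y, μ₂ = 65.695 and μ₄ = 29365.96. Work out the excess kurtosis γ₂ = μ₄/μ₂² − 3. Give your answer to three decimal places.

3.804

μ₂² = 65.695² = 4315.83302
μ₄/μ₂² = 29365.96 / 4315.83302 = 6.80424
γ₂ = 6.80424 − 3 ≈ 3.804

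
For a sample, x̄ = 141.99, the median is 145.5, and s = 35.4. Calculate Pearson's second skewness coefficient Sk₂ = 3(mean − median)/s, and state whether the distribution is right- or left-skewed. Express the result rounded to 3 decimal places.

Sk₂ = 3(141.99 − 145.5) / 35.4 = 3 × -3.5100 / 35.4
    = -10.5300 / 35.4 ≈ -0.297
Sk₂ < 0 ⇒ mean < median ⇒ left-skewed (negative skew).

-0.297, left-skewed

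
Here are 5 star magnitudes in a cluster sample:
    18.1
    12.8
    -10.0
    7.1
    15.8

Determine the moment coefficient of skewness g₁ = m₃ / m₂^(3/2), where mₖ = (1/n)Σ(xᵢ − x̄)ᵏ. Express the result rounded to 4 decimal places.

-1.0507

x̄ = (18.1 + 12.8 - 10.0 + 7.1 + 15.8) / 5 = 8.7600
deviations (xᵢ − x̄): 9.3400, 4.0400, -18.7600, -1.6600, 7.0400
Σ(xᵢ − x̄)² = 507.8120 ⇒ m₂ = 507.8120/5 = 101.56240
Σ(xᵢ − x̄)³ = -5377.2902 ⇒ m₃ = -5377.2902/5 = -1075.45805
m₂^(3/2) = 101.56240^(1.5) = 1023.52730
g₁ = m₃ / m₂^(3/2) = -1075.45805 / 1023.52730 ≈ -1.0507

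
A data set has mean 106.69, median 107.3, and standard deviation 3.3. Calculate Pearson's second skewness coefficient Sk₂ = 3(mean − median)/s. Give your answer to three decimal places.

Sk₂ = 3(106.69 − 107.3) / 3.3 = 3 × -0.6100 / 3.3
    = -1.8300 / 3.3 ≈ -0.555

-0.555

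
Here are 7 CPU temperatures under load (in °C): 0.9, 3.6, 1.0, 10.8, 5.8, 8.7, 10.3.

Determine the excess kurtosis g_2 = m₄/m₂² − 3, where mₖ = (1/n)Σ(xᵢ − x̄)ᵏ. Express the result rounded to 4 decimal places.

-1.5920

x̄ = 5.8714
Σ(xᵢ − x̄)² = 105.5143 ⇒ m₂ = 15.07347
Σ(xᵢ − x̄)⁴ = 2239.3042 ⇒ m₄ = 319.90060
m₂² = 227.20948
g_2 = m₄/m₂² − 3 = 1.40795 − 3 ≈ -1.5920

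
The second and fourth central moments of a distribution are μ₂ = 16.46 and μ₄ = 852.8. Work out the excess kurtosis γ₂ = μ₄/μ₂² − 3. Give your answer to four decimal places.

0.1477

μ₂² = 16.46² = 270.93160
μ₄/μ₂² = 852.8 / 270.93160 = 3.14766
γ₂ = 3.14766 − 3 ≈ 0.1477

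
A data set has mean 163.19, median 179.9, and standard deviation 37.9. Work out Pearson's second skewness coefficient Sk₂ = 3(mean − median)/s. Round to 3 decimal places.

Sk₂ = 3(163.19 − 179.9) / 37.9 = 3 × -16.7100 / 37.9
    = -50.1300 / 37.9 ≈ -1.323

-1.323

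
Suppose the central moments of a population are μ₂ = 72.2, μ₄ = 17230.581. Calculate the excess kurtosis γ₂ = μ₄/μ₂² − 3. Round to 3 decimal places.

μ₂² = 72.2² = 5212.84000
μ₄/μ₂² = 17230.581 / 5212.84000 = 3.30541
γ₂ = 3.30541 − 3 ≈ 0.305

0.305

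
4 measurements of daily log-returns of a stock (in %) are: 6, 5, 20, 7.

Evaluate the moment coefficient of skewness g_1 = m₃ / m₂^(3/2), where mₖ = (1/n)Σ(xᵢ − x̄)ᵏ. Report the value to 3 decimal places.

x̄ = (6 + 5 + 20 + 7) / 4 = 9.5000
deviations (xᵢ − x̄): -3.5000, -4.5000, 10.5000, -2.5000
Σ(xᵢ − x̄)² = 149.0000 ⇒ m₂ = 149.0000/4 = 37.25000
Σ(xᵢ − x̄)³ = 1008.0000 ⇒ m₃ = 1008.0000/4 = 252.00000
m₂^(3/2) = 37.25000^(1.5) = 227.34710
g_1 = m₃ / m₂^(3/2) = 252.00000 / 227.34710 ≈ 1.108

1.108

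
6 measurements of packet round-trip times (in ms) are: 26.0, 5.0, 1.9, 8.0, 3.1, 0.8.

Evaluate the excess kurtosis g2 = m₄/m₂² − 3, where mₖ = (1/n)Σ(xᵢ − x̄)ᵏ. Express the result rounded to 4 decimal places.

x̄ = 7.4667
Σ(xᵢ − x̄)² = 444.3533 ⇒ m₂ = 74.05889
Σ(xᵢ − x̄)⁴ = 121317.7961 ⇒ m₄ = 20219.63269
m₂² = 5484.71902
g2 = m₄/m₂² − 3 = 3.68654 − 3 ≈ 0.6865

0.6865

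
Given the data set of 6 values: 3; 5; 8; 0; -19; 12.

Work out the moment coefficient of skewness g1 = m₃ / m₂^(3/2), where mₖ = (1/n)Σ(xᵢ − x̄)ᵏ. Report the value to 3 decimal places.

x̄ = (3 + 5 + 8 + 0 - 19 + 12) / 6 = 1.5000
deviations (xᵢ − x̄): 1.5000, 3.5000, 6.5000, -1.5000, -20.5000, 10.5000
Σ(xᵢ − x̄)² = 589.5000 ⇒ m₂ = 589.5000/6 = 98.25000
Σ(xᵢ − x̄)³ = -7140.0000 ⇒ m₃ = -7140.0000/6 = -1190.00000
m₂^(3/2) = 98.25000^(1.5) = 973.86518
g1 = m₃ / m₂^(3/2) = -1190.00000 / 973.86518 ≈ -1.222

-1.222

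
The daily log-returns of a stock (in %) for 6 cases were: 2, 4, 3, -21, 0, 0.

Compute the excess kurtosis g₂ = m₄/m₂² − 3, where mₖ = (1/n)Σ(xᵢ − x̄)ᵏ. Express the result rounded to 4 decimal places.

x̄ = -2.0000
Σ(xᵢ − x̄)² = 446.0000 ⇒ m₂ = 74.33333
Σ(xᵢ − x̄)⁴ = 132530.0000 ⇒ m₄ = 22088.33333
m₂² = 5525.44444
g₂ = m₄/m₂² − 3 = 3.99757 − 3 ≈ 0.9976

0.9976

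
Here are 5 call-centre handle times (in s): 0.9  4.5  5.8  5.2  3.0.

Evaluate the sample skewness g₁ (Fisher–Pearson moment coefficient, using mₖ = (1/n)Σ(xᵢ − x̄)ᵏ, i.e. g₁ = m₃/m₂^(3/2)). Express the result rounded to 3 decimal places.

-0.644

x̄ = (0.9 + 4.5 + 5.8 + 5.2 + 3.0) / 5 = 3.8800
deviations (xᵢ − x̄): -2.9800, 0.6200, 1.9200, 1.3200, -0.8800
Σ(xᵢ − x̄)² = 15.4680 ⇒ m₂ = 15.4680/5 = 3.09360
Σ(xᵢ − x̄)³ = -17.5289 ⇒ m₃ = -17.5289/5 = -3.50578
m₂^(3/2) = 3.09360^(1.5) = 5.44122
g₁ = m₃ / m₂^(3/2) = -3.50578 / 5.44122 ≈ -0.644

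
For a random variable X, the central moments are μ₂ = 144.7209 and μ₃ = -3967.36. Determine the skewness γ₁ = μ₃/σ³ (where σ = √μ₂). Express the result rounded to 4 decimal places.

σ = √μ₂ = √144.7209 = 12.03000
σ³ = μ₂^(3/2) = 1740.99243
γ₁ = μ₃/σ³ = -3967.36 / 1740.99243 ≈ -2.2788

-2.2788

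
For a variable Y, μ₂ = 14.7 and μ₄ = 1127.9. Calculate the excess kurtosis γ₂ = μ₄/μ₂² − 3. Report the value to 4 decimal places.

2.2196

μ₂² = 14.7² = 216.09000
μ₄/μ₂² = 1127.9 / 216.09000 = 5.21958
γ₂ = 5.21958 − 3 ≈ 2.2196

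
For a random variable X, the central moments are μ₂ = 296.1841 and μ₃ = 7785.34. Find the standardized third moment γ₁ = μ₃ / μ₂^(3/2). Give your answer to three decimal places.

1.527

σ = √μ₂ = √296.1841 = 17.21000
σ³ = μ₂^(3/2) = 5097.32836
γ₁ = μ₃/σ³ = 7785.34 / 5097.32836 ≈ 1.527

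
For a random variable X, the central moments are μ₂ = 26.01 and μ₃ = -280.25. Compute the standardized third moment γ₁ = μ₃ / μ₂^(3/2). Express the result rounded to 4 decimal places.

-2.1127

σ = √μ₂ = √26.01 = 5.10000
σ³ = μ₂^(3/2) = 132.65100
γ₁ = μ₃/σ³ = -280.25 / 132.65100 ≈ -2.1127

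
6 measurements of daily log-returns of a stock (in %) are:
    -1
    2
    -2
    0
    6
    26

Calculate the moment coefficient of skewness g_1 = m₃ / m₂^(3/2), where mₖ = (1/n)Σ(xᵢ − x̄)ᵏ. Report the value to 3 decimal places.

1.525

x̄ = (-1 + 2 - 2 + 0 + 6 + 26) / 6 = 5.1667
deviations (xᵢ − x̄): -6.1667, -3.1667, -7.1667, -5.1667, 0.8333, 20.8333
Σ(xᵢ − x̄)² = 560.8333 ⇒ m₂ = 560.8333/6 = 93.47222
Σ(xᵢ − x̄)³ = 8270.5556 ⇒ m₃ = 8270.5556/6 = 1378.42593
m₂^(3/2) = 93.47222^(1.5) = 903.69910
g_1 = m₃ / m₂^(3/2) = 1378.42593 / 903.69910 ≈ 1.525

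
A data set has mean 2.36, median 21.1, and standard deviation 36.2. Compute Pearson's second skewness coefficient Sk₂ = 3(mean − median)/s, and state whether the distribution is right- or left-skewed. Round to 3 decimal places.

-1.553, left-skewed

Sk₂ = 3(2.36 − 21.1) / 36.2 = 3 × -18.7400 / 36.2
    = -56.2200 / 36.2 ≈ -1.553
Sk₂ < 0 ⇒ mean < median ⇒ left-skewed (negative skew).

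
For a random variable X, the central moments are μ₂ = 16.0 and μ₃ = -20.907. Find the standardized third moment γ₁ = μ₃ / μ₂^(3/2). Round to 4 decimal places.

-0.3267

σ = √μ₂ = √16.0 = 4.00000
σ³ = μ₂^(3/2) = 64.00000
γ₁ = μ₃/σ³ = -20.907 / 64.00000 ≈ -0.3267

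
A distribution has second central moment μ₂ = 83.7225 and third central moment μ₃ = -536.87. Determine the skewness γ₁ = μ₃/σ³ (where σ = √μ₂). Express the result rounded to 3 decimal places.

σ = √μ₂ = √83.7225 = 9.15000
σ³ = μ₂^(3/2) = 766.06088
γ₁ = μ₃/σ³ = -536.87 / 766.06088 ≈ -0.701

-0.701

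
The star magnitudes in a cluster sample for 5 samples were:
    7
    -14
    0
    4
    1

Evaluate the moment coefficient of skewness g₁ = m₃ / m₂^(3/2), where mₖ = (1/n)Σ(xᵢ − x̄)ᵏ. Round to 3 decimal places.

x̄ = (7 - 14 + 0 + 4 + 1) / 5 = -0.4000
deviations (xᵢ − x̄): 7.4000, -13.6000, 0.4000, 4.4000, 1.4000
Σ(xᵢ − x̄)² = 261.2000 ⇒ m₂ = 261.2000/5 = 52.24000
Σ(xᵢ − x̄)³ = -2022.2400 ⇒ m₃ = -2022.2400/5 = -404.44800
m₂^(3/2) = 52.24000^(1.5) = 377.57632
g₁ = m₃ / m₂^(3/2) = -404.44800 / 377.57632 ≈ -1.071

-1.071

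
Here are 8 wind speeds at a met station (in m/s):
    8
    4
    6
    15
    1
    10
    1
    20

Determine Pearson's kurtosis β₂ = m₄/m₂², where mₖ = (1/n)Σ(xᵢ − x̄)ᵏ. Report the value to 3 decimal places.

x̄ = 8.1250
Σ(xᵢ − x̄)² = 314.8750 ⇒ m₂ = 39.35938
Σ(xᵢ − x̄)⁴ = 27596.0254 ⇒ m₄ = 3449.50317
m₂² = 1549.16040
β₂ = m₄/m₂² = 3449.50317 / 1549.16040 ≈ 2.227

2.227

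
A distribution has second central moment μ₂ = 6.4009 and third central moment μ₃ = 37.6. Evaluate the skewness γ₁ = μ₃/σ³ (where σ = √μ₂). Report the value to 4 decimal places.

σ = √μ₂ = √6.4009 = 2.53000
σ³ = μ₂^(3/2) = 16.19428
γ₁ = μ₃/σ³ = 37.6 / 16.19428 ≈ 2.3218

2.3218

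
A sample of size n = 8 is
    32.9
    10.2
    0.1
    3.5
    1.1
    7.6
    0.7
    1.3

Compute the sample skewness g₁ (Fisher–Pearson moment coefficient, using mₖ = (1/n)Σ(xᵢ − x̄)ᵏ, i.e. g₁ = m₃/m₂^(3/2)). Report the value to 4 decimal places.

1.8268

x̄ = (32.9 + 10.2 + 0.1 + 3.5 + 1.1 + 7.6 + 0.7 + 1.3) / 8 = 7.1750
deviations (xᵢ − x̄): 25.7250, 3.0250, -7.0750, -3.6750, -6.0750, 0.4250, -6.4750, -5.8750
Σ(xᵢ − x̄)² = 848.0150 ⇒ m₂ = 848.0150/8 = 106.00187
Σ(xᵢ − x̄)³ = 15949.7092 ⇒ m₃ = 15949.7092/8 = 1993.71366
m₂^(3/2) = 106.00187^(1.5) = 1091.36575
g₁ = m₃ / m₂^(3/2) = 1993.71366 / 1091.36575 ≈ 1.8268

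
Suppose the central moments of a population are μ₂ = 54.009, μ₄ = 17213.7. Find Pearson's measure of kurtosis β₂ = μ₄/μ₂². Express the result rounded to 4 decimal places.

μ₂² = 54.009² = 2916.97208
μ₄/μ₂² = 17213.7 / 2916.97208 = 5.90122
β₂ ≈ 5.9012

5.9012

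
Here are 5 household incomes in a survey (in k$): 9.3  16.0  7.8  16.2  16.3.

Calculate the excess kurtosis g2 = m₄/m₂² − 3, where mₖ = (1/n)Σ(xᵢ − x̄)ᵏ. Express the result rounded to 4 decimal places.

-1.7278

x̄ = 13.1200
Σ(xᵢ − x̄)² = 70.7880 ⇒ m₂ = 14.15760
Σ(xᵢ − x̄)⁴ = 1275.0135 ⇒ m₄ = 255.00269
m₂² = 200.43764
g2 = m₄/m₂² − 3 = 1.27223 − 3 ≈ -1.7278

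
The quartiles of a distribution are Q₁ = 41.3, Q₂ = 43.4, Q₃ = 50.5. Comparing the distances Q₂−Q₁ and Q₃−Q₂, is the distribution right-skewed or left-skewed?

Q₂ − Q₁ = 2.1;  Q₃ − Q₂ = 7.1
Q₃ − Q₂ > Q₂ − Q₁ ⇒ the upper half is more spread out ⇒ right-skewed.

right-skewed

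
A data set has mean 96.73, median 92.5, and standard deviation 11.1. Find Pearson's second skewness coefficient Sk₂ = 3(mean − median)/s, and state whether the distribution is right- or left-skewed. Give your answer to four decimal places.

Sk₂ = 3(96.73 − 92.5) / 11.1 = 3 × 4.2300 / 11.1
    = 12.6900 / 11.1 ≈ 1.1432
Sk₂ > 0 ⇒ mean > median ⇒ right-skewed (positive skew).

1.1432, right-skewed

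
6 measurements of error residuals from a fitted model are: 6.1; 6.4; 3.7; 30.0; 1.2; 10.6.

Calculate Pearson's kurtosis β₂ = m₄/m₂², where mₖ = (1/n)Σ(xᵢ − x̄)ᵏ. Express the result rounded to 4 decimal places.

x̄ = 9.6667
Σ(xᵢ − x̄)² = 544.9933 ⇒ m₂ = 90.83222
Σ(xᵢ − x̄)⁴ = 177618.8654 ⇒ m₄ = 29603.14424
m₂² = 8250.49259
β₂ = m₄/m₂² = 29603.14424 / 8250.49259 ≈ 3.5880

3.5880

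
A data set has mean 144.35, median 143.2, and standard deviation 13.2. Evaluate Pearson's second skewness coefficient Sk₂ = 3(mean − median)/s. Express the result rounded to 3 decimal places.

0.261

Sk₂ = 3(144.35 − 143.2) / 13.2 = 3 × 1.1500 / 13.2
    = 3.4500 / 13.2 ≈ 0.261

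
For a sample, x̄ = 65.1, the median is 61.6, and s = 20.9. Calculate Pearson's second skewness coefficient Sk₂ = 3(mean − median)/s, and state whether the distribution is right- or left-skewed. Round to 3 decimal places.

Sk₂ = 3(65.1 − 61.6) / 20.9 = 3 × 3.5000 / 20.9
    = 10.5000 / 20.9 ≈ 0.502
Sk₂ > 0 ⇒ mean > median ⇒ right-skewed (positive skew).

0.502, right-skewed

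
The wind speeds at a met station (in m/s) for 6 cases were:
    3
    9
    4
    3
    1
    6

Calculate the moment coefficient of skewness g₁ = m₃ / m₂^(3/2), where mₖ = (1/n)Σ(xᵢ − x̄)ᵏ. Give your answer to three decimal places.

x̄ = (3 + 9 + 4 + 3 + 1 + 6) / 6 = 4.3333
deviations (xᵢ − x̄): -1.3333, 4.6667, -0.3333, -1.3333, -3.3333, 1.6667
Σ(xᵢ − x̄)² = 39.3333 ⇒ m₂ = 39.3333/6 = 6.55556
Σ(xᵢ − x̄)³ = 64.4444 ⇒ m₃ = 64.4444/6 = 10.74074
m₂^(3/2) = 6.55556^(1.5) = 16.78473
g₁ = m₃ / m₂^(3/2) = 10.74074 / 16.78473 ≈ 0.640

0.640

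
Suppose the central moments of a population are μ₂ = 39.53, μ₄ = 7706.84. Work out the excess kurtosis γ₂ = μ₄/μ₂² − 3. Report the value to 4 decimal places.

μ₂² = 39.53² = 1562.62090
μ₄/μ₂² = 7706.84 / 1562.62090 = 4.93200
γ₂ = 4.93200 − 3 ≈ 1.9320

1.9320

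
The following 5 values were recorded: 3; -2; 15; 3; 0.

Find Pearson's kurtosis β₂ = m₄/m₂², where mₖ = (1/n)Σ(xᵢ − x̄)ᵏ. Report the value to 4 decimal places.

x̄ = 3.8000
Σ(xᵢ − x̄)² = 174.8000 ⇒ m₂ = 34.96000
Σ(xᵢ − x̄)⁴ = 17076.1760 ⇒ m₄ = 3415.23520
m₂² = 1222.20160
β₂ = m₄/m₂² = 3415.23520 / 1222.20160 ≈ 2.7943

2.7943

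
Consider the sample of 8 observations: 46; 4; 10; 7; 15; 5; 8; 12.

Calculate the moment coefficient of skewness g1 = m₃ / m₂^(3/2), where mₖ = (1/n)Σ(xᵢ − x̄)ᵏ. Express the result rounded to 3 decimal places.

x̄ = (46 + 4 + 10 + 7 + 15 + 5 + 8 + 12) / 8 = 13.3750
deviations (xᵢ − x̄): 32.6250, -9.3750, -3.3750, -6.3750, 1.6250, -8.3750, -5.3750, -1.3750
Σ(xᵢ − x̄)² = 1307.8750 ⇒ m₂ = 1307.8750/8 = 163.48438
Σ(xᵢ − x̄)³ = 32863.2188 ⇒ m₃ = 32863.2188/8 = 4107.90234
m₂^(3/2) = 163.48438^(1.5) = 2090.32771
g1 = m₃ / m₂^(3/2) = 4107.90234 / 2090.32771 ≈ 1.965

1.965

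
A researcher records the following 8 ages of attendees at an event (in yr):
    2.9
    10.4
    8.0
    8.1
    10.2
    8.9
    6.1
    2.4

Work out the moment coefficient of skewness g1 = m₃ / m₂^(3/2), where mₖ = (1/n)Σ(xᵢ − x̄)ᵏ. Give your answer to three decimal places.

-0.580

x̄ = (2.9 + 10.4 + 8.0 + 8.1 + 10.2 + 8.9 + 6.1 + 2.4) / 8 = 7.1250
deviations (xᵢ − x̄): -4.2250, 3.2750, 0.8750, 0.9750, 3.0750, 1.7750, -1.0250, -4.7250
Σ(xᵢ − x̄)² = 66.2750 ⇒ m₂ = 66.2750/8 = 8.28437
Σ(xᵢ − x̄)³ = -110.5927 ⇒ m₃ = -110.5927/8 = -13.82409
m₂^(3/2) = 8.28437^(1.5) = 23.84458
g1 = m₃ / m₂^(3/2) = -13.82409 / 23.84458 ≈ -0.580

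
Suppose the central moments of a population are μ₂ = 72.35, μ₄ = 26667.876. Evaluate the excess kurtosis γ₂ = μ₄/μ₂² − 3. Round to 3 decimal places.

2.095

μ₂² = 72.35² = 5234.52250
μ₄/μ₂² = 26667.876 / 5234.52250 = 5.09461
γ₂ = 5.09461 − 3 ≈ 2.095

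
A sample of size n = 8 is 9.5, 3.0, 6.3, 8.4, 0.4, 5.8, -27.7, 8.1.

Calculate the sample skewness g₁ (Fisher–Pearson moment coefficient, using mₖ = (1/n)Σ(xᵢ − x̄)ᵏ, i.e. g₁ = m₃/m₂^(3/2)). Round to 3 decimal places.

x̄ = (9.5 + 3.0 + 6.3 + 8.4 + 0.4 + 5.8 - 27.7 + 8.1) / 8 = 1.7250
deviations (xᵢ − x̄): 7.7750, 1.2750, 4.5750, 6.6750, -1.3250, 4.0750, -29.4250, 6.3750
Σ(xᵢ − x̄)² = 1052.3950 ⇒ m₂ = 1052.3950/8 = 131.54938
Σ(xᵢ − x̄)³ = -24287.3978 ⇒ m₃ = -24287.3978/8 = -3035.92472
m₂^(3/2) = 131.54938^(1.5) = 1508.80524
g₁ = m₃ / m₂^(3/2) = -3035.92472 / 1508.80524 ≈ -2.012

-2.012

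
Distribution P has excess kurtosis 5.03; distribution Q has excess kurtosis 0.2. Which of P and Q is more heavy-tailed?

Higher excess kurtosis ⇒ heavier tails relative to the normal distribution.
5.03 vs 0.2: the larger is 5.03, so P has heavier tails.

P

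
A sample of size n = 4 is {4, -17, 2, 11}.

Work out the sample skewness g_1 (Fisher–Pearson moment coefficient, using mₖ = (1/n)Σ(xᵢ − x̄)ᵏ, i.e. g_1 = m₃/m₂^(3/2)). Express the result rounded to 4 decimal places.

x̄ = (4 - 17 + 2 + 11) / 4 = 0.0000
deviations (xᵢ − x̄): 4.0000, -17.0000, 2.0000, 11.0000
Σ(xᵢ − x̄)² = 430.0000 ⇒ m₂ = 430.0000/4 = 107.50000
Σ(xᵢ − x̄)³ = -3510.0000 ⇒ m₃ = -3510.0000/4 = -877.50000
m₂^(3/2) = 107.50000^(1.5) = 1114.58372
g_1 = m₃ / m₂^(3/2) = -877.50000 / 1114.58372 ≈ -0.7873

-0.7873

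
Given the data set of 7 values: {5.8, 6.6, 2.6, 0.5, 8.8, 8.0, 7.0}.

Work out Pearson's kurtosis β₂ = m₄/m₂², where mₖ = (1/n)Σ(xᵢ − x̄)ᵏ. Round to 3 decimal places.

x̄ = 5.6143
Σ(xᵢ − x̄)² = 54.0086 ⇒ m₂ = 7.71551
Σ(xᵢ − x̄)⁴ = 906.7107 ⇒ m₄ = 129.53011
m₂² = 59.52910
β₂ = m₄/m₂² = 129.53011 / 59.52910 ≈ 2.176

2.176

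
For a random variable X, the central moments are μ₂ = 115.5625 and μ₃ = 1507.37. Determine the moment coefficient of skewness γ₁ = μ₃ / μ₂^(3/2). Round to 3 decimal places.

1.213

σ = √μ₂ = √115.5625 = 10.75000
σ³ = μ₂^(3/2) = 1242.29688
γ₁ = μ₃/σ³ = 1507.37 / 1242.29688 ≈ 1.213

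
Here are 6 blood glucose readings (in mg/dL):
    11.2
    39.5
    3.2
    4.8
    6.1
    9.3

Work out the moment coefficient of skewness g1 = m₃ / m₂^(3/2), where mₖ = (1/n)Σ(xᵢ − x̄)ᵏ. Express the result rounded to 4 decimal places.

1.6079

x̄ = (11.2 + 39.5 + 3.2 + 4.8 + 6.1 + 9.3) / 6 = 12.3500
deviations (xᵢ − x̄): -1.1500, 27.1500, -9.1500, -7.5500, -6.2500, -3.0500
Σ(xᵢ − x̄)² = 927.5350 ⇒ m₂ = 927.5350/6 = 154.58917
Σ(xᵢ − x̄)³ = 18542.4120 ⇒ m₃ = 18542.4120/6 = 3090.40200
m₂^(3/2) = 154.58917^(1.5) = 1922.06727
g1 = m₃ / m₂^(3/2) = 3090.40200 / 1922.06727 ≈ 1.6079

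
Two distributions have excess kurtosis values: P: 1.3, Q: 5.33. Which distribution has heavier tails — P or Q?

Higher excess kurtosis ⇒ heavier tails relative to the normal distribution.
1.3 vs 5.33: the larger is 5.33, so Q has heavier tails.

Q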